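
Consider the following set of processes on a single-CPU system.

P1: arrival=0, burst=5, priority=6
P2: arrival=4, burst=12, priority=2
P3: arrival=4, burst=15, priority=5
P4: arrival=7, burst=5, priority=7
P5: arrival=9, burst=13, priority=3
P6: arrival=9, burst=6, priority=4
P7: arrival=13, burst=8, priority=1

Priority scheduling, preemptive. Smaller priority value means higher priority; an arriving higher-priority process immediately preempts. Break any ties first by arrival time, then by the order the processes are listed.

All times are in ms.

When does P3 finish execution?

Timeline: | P1 0-4 | P2 4-13 | P7 13-21 | P2 21-24 | P5 24-37 | P6 37-43 | P3 43-58 | P1 58-59 | P4 59-64 |
Completion: P1=59  P2=24  P3=58  P4=64  P5=37  P6=43  P7=21

58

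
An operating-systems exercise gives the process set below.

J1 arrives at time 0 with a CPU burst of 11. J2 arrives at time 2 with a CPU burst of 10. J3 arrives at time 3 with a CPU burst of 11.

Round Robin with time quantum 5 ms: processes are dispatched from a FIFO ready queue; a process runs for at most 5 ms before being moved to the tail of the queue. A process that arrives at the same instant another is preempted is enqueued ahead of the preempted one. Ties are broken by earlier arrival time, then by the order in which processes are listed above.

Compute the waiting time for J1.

Gantt: | J1 0-5 | J2 5-10 | J3 10-15 | J1 15-20 | J2 20-25 | J3 25-30 | J1 30-31 | J3 31-32 |
Completion: J1=31  J2=25  J3=32
Turnaround (C−A): J1=31  J2=23  J3=29
Waiting(J1) = turnaround − burst = 31 − 11 = 20

20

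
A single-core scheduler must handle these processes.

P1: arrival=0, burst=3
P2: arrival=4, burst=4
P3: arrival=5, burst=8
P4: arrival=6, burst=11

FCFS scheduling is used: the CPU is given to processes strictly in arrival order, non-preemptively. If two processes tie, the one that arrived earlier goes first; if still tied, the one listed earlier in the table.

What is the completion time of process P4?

Timeline: | P1 0-3 | idle 3-4 | P2 4-8 | P3 8-16 | P4 16-27 |
Completion: P1=3  P2=8  P3=16  P4=27
Turnaround (C−A): P1=3  P2=4  P3=11  P4=21

27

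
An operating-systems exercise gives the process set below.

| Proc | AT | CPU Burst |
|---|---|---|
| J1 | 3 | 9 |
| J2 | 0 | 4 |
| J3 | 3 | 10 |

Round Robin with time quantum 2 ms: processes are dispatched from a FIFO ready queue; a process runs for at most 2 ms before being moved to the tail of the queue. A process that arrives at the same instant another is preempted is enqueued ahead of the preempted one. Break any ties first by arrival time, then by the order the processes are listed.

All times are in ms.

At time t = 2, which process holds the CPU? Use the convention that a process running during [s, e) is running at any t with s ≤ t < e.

Timeline: | J2 0-4 | J1 4-6 | J3 6-8 | J1 8-10 | J3 10-12 | J1 12-14 | J3 14-16 | J1 16-18 | J3 18-20 | J1 20-21 | J3 21-23 |
Completion: J1=21  J2=4  J3=23

J2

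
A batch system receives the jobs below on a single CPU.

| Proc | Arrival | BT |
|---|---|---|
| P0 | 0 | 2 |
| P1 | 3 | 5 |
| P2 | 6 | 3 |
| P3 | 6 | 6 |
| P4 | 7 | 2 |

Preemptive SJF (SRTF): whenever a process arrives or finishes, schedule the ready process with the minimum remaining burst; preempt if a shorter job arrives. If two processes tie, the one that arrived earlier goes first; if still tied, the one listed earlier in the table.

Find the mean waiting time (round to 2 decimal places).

Gantt: | P0 0-2 | idle 2-3 | P1 3-8 | P4 8-10 | P2 10-13 | P3 13-19 |
Completion: P0=2  P1=8  P2=13  P3=19  P4=10
Waiting times: P0=0, P1=0, P2=4, P3=7, P4=1
Average waiting = (0+0+4+7+1) / 5 = 12/5 = 2.40

2.40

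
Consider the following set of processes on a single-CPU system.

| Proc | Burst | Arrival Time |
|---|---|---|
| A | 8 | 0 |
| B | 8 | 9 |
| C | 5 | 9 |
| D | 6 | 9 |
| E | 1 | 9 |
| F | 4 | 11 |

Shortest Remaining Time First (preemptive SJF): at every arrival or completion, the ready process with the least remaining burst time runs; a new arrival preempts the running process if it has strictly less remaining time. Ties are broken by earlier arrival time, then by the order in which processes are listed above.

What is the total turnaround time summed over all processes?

63

Schedule: | A 0-8 | idle 8-9 | E 9-10 | C 10-15 | F 15-19 | D 19-25 | B 25-33 |
Completion: A=8  B=33  C=15  D=25  E=10  F=19
Turnaround (C−A): A=8  B=24  C=6  D=16  E=1  F=8
Turnaround = completion − arrival: A=8, B=24, C=6, D=16, E=1, F=8
Total turnaround = 8 + 24 + 6 + 16 + 1 + 8 = 63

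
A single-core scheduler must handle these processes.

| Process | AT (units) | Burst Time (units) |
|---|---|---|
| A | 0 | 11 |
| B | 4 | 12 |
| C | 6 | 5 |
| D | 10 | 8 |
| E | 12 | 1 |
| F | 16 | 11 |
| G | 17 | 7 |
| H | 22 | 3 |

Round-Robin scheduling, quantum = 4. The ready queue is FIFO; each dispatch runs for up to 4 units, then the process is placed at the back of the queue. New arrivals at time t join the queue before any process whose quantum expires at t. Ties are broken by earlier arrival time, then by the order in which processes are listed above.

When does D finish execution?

48

Gantt: | A 0-4 | B 4-8 | A 8-12 | C 12-16 | B 16-20 | D 20-24 | E 24-25 | A 25-28 | F 28-32 | C 32-33 | G 33-37 | B 37-41 | H 41-44 | D 44-48 | F 48-52 | G 52-55 | F 55-58 |
Completion: A=28  B=41  C=33  D=48  E=25  F=58  G=55  H=44
Turnaround (C−A): A=28  B=37  C=27  D=38  E=13  F=42  G=38  H=22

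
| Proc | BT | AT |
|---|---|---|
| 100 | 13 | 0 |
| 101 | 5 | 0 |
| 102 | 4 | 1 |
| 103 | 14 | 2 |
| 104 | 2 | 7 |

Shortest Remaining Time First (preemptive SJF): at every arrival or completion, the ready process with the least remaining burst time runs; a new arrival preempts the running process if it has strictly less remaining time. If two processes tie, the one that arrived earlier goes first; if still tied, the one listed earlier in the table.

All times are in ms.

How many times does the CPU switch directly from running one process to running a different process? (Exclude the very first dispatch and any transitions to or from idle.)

Timeline: | 101 0-5 | 102 5-9 | 104 9-11 | 100 11-24 | 103 24-38 |
Completion: 100=24  101=5  102=9  103=38  104=11
Turnaround (C−A): 100=24  101=5  102=8  103=36  104=4

4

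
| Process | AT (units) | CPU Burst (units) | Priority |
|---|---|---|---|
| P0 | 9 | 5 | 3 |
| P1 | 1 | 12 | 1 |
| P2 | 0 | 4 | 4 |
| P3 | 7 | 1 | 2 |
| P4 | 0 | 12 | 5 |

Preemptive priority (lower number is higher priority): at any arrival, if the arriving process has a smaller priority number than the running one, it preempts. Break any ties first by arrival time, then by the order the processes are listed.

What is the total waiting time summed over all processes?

51

Schedule: | P2 0-1 | P1 1-13 | P3 13-14 | P0 14-19 | P2 19-22 | P4 22-34 |
Completion: P0=19  P1=13  P2=22  P3=14  P4=34
Turnaround (C−A): P0=10  P1=12  P2=22  P3=7  P4=34
Waiting = turnaround − burst: P0=5, P1=0, P2=18, P3=6, P4=22
Total waiting = 5 + 0 + 18 + 6 + 22 = 51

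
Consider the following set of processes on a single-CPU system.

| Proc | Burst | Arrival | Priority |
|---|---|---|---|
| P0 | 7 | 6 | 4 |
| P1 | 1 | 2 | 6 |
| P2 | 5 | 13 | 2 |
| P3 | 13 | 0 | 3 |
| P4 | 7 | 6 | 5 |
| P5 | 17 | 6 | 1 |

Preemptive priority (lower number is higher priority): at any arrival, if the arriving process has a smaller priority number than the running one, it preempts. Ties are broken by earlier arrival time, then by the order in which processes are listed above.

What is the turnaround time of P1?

48

Schedule: | P3 0-6 | P5 6-23 | P2 23-28 | P3 28-35 | P0 35-42 | P4 42-49 | P1 49-50 |
Completion: P0=42  P1=50  P2=28  P3=35  P4=49  P5=23
Turnaround(P1) = completion − arrival = 50 − 2 = 48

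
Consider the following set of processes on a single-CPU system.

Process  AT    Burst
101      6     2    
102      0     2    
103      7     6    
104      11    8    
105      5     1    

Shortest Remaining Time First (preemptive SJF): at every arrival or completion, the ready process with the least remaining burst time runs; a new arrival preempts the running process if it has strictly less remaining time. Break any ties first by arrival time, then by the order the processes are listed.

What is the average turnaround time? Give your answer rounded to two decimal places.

Gantt: | 102 0-2 | idle 2-5 | 105 5-6 | 101 6-8 | 103 8-14 | 104 14-22 |
Completion: 101=8  102=2  103=14  104=22  105=6
Turnaround times: 101=2, 102=2, 103=7, 104=11, 105=1
Average turnaround = (2+2+7+11+1) / 5 = 23/5 = 4.60

4.60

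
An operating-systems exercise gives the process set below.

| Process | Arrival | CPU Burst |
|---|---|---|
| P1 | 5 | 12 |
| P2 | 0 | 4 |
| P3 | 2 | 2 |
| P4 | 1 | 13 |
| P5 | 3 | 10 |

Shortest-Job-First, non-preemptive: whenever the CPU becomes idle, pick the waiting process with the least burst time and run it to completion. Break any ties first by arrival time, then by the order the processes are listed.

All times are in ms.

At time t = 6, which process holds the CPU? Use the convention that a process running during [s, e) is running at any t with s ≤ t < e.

Schedule: | P2 0-4 | P3 4-6 | P5 6-16 | P1 16-28 | P4 28-41 |
Completion: P1=28  P2=4  P3=6  P4=41  P5=16

P5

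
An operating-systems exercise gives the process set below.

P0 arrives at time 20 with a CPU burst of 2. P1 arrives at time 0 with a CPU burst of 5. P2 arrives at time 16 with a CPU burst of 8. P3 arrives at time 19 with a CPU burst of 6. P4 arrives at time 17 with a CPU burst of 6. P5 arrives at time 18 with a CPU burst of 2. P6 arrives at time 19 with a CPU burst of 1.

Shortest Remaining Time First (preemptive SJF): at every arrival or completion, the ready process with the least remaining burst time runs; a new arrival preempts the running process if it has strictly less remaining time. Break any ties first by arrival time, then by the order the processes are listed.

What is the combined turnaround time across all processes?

63

Schedule: | P1 0-5 | idle 5-16 | P2 16-17 | P4 17-18 | P5 18-20 | P6 20-21 | P0 21-23 | P4 23-28 | P3 28-34 | P2 34-41 |
Completion: P0=23  P1=5  P2=41  P3=34  P4=28  P5=20  P6=21
Turnaround (C−A): P0=3  P1=5  P2=25  P3=15  P4=11  P5=2  P6=2
Turnaround = completion − arrival: P0=3, P1=5, P2=25, P3=15, P4=11, P5=2, P6=2
Total turnaround = 3 + 5 + 25 + 15 + 11 + 2 + 2 = 63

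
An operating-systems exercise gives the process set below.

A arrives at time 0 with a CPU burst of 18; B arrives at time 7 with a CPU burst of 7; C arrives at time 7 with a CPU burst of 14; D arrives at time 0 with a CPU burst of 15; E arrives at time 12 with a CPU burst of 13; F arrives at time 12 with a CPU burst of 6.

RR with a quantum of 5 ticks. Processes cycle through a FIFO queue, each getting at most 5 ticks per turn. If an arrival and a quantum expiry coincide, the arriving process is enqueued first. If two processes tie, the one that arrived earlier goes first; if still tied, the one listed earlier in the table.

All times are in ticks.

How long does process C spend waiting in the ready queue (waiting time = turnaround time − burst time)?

Timeline: | A 0-5 | D 5-10 | A 10-15 | B 15-20 | C 20-25 | D 25-30 | E 30-35 | F 35-40 | A 40-45 | B 45-47 | C 47-52 | D 52-57 | E 57-62 | F 62-63 | A 63-66 | C 66-70 | E 70-73 |
Completion: A=66  B=47  C=70  D=57  E=73  F=63
Waiting(C) = turnaround − burst = 63 − 14 = 49

49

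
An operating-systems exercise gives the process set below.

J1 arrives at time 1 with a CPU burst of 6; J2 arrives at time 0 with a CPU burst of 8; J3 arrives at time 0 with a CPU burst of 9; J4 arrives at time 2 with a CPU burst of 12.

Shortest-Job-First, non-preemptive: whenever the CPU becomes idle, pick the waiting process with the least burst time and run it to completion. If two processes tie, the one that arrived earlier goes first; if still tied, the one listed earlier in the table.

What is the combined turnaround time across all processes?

Gantt: | J2 0-8 | J1 8-14 | J3 14-23 | J4 23-35 |
Completion: J1=14  J2=8  J3=23  J4=35
Turnaround = completion − arrival: J1=13, J2=8, J3=23, J4=33
Total turnaround = 13 + 8 + 23 + 33 = 77

77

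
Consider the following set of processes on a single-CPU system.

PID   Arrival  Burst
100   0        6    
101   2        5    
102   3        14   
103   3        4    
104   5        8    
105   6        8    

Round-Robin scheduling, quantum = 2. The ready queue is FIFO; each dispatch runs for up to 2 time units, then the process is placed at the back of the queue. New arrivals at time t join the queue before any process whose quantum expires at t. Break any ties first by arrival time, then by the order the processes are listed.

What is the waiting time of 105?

25

Timeline: | 100 0-2 | 101 2-4 | 100 4-6 | 102 6-8 | 103 8-10 | 101 10-12 | 104 12-14 | 105 14-16 | 100 16-18 | 102 18-20 | 103 20-22 | 101 22-23 | 104 23-25 | 105 25-27 | 102 27-29 | 104 29-31 | 105 31-33 | 102 33-35 | 104 35-37 | 105 37-39 | 102 39-45 |
Completion: 100=18  101=23  102=45  103=22  104=37  105=39
Waiting(105) = turnaround − burst = 33 − 8 = 25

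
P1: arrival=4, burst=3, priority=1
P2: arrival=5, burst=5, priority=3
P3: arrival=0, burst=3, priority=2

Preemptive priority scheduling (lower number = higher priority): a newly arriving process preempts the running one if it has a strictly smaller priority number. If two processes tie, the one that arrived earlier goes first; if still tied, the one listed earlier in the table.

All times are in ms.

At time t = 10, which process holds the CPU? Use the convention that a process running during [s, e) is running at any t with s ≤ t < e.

P2

Schedule: | P3 0-3 | idle 3-4 | P1 4-7 | P2 7-12 |
Completion: P1=7  P2=12  P3=3
Turnaround (C−A): P1=3  P2=7  P3=3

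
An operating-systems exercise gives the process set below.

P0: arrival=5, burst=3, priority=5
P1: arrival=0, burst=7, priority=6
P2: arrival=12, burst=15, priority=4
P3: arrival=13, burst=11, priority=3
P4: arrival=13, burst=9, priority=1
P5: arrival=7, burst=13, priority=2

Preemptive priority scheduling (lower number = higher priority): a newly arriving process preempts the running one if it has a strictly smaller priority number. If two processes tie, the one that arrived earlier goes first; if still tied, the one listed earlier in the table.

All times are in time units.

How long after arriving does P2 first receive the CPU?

28

Gantt: | P1 0-5 | P0 5-7 | P5 7-13 | P4 13-22 | P5 22-29 | P3 29-40 | P2 40-55 | P0 55-56 | P1 56-58 |
Completion: P0=56  P1=58  P2=55  P3=40  P4=22  P5=29
Response(P2) = first start − arrival = 40 − 12 = 28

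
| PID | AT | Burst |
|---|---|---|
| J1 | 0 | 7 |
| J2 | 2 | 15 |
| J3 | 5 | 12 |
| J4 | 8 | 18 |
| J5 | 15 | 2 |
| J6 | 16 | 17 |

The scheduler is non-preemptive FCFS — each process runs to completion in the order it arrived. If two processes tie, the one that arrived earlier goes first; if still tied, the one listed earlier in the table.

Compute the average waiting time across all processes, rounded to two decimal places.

Gantt: | J1 0-7 | J2 7-22 | J3 22-34 | J4 34-52 | J5 52-54 | J6 54-71 |
Completion: J1=7  J2=22  J3=34  J4=52  J5=54  J6=71
Turnaround (C−A): J1=7  J2=20  J3=29  J4=44  J5=39  J6=55
Waiting times: J1=0, J2=5, J3=17, J4=26, J5=37, J6=38
Average waiting = (0+5+17+26+37+38) / 6 = 123/6 = 20.50

20.50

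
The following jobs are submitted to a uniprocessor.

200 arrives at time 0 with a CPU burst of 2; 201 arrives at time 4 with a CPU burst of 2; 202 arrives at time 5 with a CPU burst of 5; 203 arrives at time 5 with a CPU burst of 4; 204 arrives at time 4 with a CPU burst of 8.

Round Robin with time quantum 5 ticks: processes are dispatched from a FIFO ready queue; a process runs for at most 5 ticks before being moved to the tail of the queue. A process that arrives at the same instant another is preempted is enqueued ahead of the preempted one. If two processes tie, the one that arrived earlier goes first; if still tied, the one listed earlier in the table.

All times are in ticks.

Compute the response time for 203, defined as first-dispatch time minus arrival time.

11

Gantt: | 200 0-2 | idle 2-4 | 201 4-6 | 204 6-11 | 202 11-16 | 203 16-20 | 204 20-23 |
Completion: 200=2  201=6  202=16  203=20  204=23
Turnaround (C−A): 200=2  201=2  202=11  203=15  204=19
Response(203) = first start − arrival = 16 − 5 = 11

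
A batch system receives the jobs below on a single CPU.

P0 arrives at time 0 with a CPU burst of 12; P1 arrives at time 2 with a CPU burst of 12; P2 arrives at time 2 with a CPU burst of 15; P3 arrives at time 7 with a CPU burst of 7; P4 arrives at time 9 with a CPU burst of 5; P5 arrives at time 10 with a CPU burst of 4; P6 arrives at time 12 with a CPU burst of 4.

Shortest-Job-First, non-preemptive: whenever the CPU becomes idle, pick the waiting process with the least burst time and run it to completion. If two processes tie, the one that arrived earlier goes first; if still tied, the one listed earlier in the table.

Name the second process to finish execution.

P5

Schedule: | P0 0-12 | P5 12-16 | P6 16-20 | P4 20-25 | P3 25-32 | P1 32-44 | P2 44-59 |
Completion: P0=12  P1=44  P2=59  P3=32  P4=25  P5=16  P6=20
Turnaround (C−A): P0=12  P1=42  P2=57  P3=25  P4=16  P5=6  P6=8
Finish order: P0 → P5 → P6 → P4 → P3 → P1 → P2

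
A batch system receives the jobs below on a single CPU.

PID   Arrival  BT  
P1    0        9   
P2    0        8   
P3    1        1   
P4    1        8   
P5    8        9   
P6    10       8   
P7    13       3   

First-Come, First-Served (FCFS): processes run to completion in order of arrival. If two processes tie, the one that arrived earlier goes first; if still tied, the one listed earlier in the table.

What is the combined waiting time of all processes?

115

Schedule: | P1 0-9 | P2 9-17 | P3 17-18 | P4 18-26 | P5 26-35 | P6 35-43 | P7 43-46 |
Completion: P1=9  P2=17  P3=18  P4=26  P5=35  P6=43  P7=46
Turnaround (C−A): P1=9  P2=17  P3=17  P4=25  P5=27  P6=33  P7=33
Waiting = turnaround − burst: P1=0, P2=9, P3=16, P4=17, P5=18, P6=25, P7=30
Total waiting = 0 + 9 + 16 + 17 + 18 + 25 + 30 = 115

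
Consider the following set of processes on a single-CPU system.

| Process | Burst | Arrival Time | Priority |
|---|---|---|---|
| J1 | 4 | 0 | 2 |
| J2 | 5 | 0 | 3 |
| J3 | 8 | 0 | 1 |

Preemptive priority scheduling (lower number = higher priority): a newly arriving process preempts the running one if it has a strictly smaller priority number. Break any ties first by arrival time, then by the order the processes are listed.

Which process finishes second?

J1

Timeline: | J3 0-8 | J1 8-12 | J2 12-17 |
Completion: J1=12  J2=17  J3=8
Turnaround (C−A): J1=12  J2=17  J3=8
Finish order: J3 → J1 → J2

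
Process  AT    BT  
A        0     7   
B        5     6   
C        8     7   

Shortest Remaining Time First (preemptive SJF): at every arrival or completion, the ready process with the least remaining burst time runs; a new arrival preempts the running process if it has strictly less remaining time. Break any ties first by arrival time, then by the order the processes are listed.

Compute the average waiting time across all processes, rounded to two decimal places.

2.33

Timeline: | A 0-7 | B 7-13 | C 13-20 |
Completion: A=7  B=13  C=20
Waiting times: A=0, B=2, C=5
Average waiting = (0+2+5) / 3 = 7/3 = 2.33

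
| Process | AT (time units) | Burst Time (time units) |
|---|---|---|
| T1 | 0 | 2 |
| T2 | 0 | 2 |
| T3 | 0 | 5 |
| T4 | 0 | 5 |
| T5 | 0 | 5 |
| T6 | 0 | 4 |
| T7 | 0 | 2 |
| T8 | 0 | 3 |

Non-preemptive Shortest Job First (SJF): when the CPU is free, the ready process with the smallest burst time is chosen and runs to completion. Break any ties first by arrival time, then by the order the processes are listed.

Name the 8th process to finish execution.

Gantt: | T1 0-2 | T2 2-4 | T7 4-6 | T8 6-9 | T6 9-13 | T3 13-18 | T4 18-23 | T5 23-28 |
Completion: T1=2  T2=4  T3=18  T4=23  T5=28  T6=13  T7=6  T8=9
Turnaround (C−A): T1=2  T2=4  T3=18  T4=23  T5=28  T6=13  T7=6  T8=9
Finish order: T1 → T2 → T7 → T8 → T6 → T3 → T4 → T5

T5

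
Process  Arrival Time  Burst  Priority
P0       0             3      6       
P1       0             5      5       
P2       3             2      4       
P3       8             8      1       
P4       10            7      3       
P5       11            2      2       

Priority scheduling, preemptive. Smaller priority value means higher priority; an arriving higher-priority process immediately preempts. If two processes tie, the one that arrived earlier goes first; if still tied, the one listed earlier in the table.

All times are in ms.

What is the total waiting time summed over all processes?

Schedule: | P1 0-3 | P2 3-5 | P1 5-7 | P0 7-8 | P3 8-16 | P5 16-18 | P4 18-25 | P0 25-27 |
Completion: P0=27  P1=7  P2=5  P3=16  P4=25  P5=18
Waiting = turnaround − burst: P0=24, P1=2, P2=0, P3=0, P4=8, P5=5
Total waiting = 24 + 2 + 0 + 0 + 8 + 5 = 39

39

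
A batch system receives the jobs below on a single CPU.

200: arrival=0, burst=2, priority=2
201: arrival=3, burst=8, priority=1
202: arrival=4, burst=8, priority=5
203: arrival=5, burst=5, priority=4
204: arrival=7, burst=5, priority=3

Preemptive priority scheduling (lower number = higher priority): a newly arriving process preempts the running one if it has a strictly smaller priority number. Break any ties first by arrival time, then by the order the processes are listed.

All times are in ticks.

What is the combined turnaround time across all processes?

Schedule: | 200 0-2 | idle 2-3 | 201 3-11 | 204 11-16 | 203 16-21 | 202 21-29 |
Completion: 200=2  201=11  202=29  203=21  204=16
Turnaround = completion − arrival: 200=2, 201=8, 202=25, 203=16, 204=9
Total turnaround = 2 + 8 + 25 + 16 + 9 = 60

60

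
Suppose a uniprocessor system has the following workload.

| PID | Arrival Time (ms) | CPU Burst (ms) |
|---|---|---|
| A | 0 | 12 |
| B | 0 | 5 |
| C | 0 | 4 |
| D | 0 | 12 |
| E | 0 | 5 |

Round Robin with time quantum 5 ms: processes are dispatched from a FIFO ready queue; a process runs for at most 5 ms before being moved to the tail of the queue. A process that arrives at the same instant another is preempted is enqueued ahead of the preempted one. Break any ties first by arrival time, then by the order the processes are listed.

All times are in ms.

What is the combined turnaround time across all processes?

Schedule: | A 0-5 | B 5-10 | C 10-14 | D 14-19 | E 19-24 | A 24-29 | D 29-34 | A 34-36 | D 36-38 |
Completion: A=36  B=10  C=14  D=38  E=24
Turnaround (C−A): A=36  B=10  C=14  D=38  E=24
Turnaround = completion − arrival: A=36, B=10, C=14, D=38, E=24
Total turnaround = 36 + 10 + 14 + 38 + 24 = 122

122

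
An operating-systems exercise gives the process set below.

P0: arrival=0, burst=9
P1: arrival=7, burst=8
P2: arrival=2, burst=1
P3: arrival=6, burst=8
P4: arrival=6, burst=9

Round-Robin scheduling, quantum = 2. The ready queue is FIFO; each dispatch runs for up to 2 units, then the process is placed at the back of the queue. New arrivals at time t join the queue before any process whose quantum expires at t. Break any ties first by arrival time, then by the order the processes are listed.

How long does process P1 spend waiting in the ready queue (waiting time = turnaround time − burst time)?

Gantt: | P0 0-2 | P2 2-3 | P0 3-7 | P3 7-9 | P4 9-11 | P1 11-13 | P0 13-15 | P3 15-17 | P4 17-19 | P1 19-21 | P0 21-22 | P3 22-24 | P4 24-26 | P1 26-28 | P3 28-30 | P4 30-32 | P1 32-34 | P4 34-35 |
Completion: P0=22  P1=34  P2=3  P3=30  P4=35
Turnaround (C−A): P0=22  P1=27  P2=1  P3=24  P4=29
Waiting(P1) = turnaround − burst = 27 − 8 = 19

19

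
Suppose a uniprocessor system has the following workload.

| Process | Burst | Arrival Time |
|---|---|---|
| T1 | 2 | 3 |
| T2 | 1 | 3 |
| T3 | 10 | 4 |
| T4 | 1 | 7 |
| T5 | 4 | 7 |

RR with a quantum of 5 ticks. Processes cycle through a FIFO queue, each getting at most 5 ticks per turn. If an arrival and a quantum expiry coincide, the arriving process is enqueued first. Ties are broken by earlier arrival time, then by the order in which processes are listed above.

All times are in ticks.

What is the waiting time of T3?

Schedule: | idle 0-3 | T1 3-5 | T2 5-6 | T3 6-11 | T4 11-12 | T5 12-16 | T3 16-21 |
Completion: T1=5  T2=6  T3=21  T4=12  T5=16
Waiting(T3) = turnaround − burst = 17 − 10 = 7

7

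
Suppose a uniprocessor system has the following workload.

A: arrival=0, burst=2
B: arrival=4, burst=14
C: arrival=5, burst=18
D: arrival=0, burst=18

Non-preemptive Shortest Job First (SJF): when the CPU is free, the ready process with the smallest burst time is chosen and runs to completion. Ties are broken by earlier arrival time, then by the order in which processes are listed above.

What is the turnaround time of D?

Gantt: | A 0-2 | D 2-20 | B 20-34 | C 34-52 |
Completion: A=2  B=34  C=52  D=20
Turnaround(D) = completion − arrival = 20 − 0 = 20

20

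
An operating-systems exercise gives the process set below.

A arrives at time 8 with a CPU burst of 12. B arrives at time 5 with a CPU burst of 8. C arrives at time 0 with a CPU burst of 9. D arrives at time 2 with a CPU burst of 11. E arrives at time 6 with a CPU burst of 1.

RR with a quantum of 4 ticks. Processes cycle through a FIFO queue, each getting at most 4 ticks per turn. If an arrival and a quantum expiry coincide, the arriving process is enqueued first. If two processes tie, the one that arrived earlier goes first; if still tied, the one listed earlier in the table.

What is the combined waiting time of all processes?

Gantt: | C 0-4 | D 4-8 | C 8-12 | B 12-16 | E 16-17 | A 17-21 | D 21-25 | C 25-26 | B 26-30 | A 30-34 | D 34-37 | A 37-41 |
Completion: A=41  B=30  C=26  D=37  E=17
Turnaround (C−A): A=33  B=25  C=26  D=35  E=11
Waiting = turnaround − burst: A=21, B=17, C=17, D=24, E=10
Total waiting = 21 + 17 + 17 + 24 + 10 = 89

89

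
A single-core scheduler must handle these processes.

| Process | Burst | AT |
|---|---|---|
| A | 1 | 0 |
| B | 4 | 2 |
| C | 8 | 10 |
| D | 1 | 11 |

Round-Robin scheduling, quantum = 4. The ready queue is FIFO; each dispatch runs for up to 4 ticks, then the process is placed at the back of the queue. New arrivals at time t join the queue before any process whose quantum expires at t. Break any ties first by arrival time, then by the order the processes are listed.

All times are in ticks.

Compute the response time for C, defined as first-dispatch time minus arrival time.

Timeline: | A 0-1 | idle 1-2 | B 2-6 | idle 6-10 | C 10-14 | D 14-15 | C 15-19 |
Completion: A=1  B=6  C=19  D=15
Response(C) = first start − arrival = 10 − 10 = 0

0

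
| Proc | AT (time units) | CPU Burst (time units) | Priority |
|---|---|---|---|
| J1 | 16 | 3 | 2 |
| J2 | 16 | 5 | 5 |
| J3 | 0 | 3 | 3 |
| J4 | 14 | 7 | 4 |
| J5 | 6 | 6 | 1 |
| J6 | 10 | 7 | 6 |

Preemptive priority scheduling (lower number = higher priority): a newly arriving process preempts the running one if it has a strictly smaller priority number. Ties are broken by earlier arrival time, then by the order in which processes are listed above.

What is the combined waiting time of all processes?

28

Schedule: | J3 0-3 | idle 3-6 | J5 6-12 | J6 12-14 | J4 14-16 | J1 16-19 | J4 19-24 | J2 24-29 | J6 29-34 |
Completion: J1=19  J2=29  J3=3  J4=24  J5=12  J6=34
Waiting = turnaround − burst: J1=0, J2=8, J3=0, J4=3, J5=0, J6=17
Total waiting = 0 + 8 + 0 + 3 + 0 + 17 = 28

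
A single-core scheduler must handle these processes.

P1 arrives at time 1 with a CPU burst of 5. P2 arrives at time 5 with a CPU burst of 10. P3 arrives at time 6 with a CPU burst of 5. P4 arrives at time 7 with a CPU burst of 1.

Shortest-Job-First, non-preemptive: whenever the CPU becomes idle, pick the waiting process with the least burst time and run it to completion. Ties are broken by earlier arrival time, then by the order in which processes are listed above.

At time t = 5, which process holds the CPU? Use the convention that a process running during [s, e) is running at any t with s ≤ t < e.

P1

Timeline: | idle 0-1 | P1 1-6 | P3 6-11 | P4 11-12 | P2 12-22 |
Completion: P1=6  P2=22  P3=11  P4=12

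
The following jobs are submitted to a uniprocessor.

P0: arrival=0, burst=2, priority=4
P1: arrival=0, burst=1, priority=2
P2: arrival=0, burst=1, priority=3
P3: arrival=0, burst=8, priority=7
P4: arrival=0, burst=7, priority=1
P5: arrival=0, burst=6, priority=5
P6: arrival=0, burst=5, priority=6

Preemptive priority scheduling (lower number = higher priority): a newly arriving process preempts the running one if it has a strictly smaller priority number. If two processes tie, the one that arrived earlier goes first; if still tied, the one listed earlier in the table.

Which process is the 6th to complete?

Schedule: | P4 0-7 | P1 7-8 | P2 8-9 | P0 9-11 | P5 11-17 | P6 17-22 | P3 22-30 |
Completion: P0=11  P1=8  P2=9  P3=30  P4=7  P5=17  P6=22
Finish order: P4 → P1 → P2 → P0 → P5 → P6 → P3

P6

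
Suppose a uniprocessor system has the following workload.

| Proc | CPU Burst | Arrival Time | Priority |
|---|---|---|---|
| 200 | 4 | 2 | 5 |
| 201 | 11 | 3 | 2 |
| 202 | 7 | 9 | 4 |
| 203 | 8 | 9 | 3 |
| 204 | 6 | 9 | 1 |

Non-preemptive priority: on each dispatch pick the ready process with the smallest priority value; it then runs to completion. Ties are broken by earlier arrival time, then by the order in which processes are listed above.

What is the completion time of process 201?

17

Schedule: | idle 0-2 | 200 2-6 | 201 6-17 | 204 17-23 | 203 23-31 | 202 31-38 |
Completion: 200=6  201=17  202=38  203=31  204=23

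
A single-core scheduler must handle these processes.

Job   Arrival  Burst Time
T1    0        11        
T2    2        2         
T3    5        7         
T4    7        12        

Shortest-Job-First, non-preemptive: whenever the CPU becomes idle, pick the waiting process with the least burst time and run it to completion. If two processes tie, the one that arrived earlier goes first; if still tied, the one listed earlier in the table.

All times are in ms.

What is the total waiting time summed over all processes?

Timeline: | T1 0-11 | T2 11-13 | T3 13-20 | T4 20-32 |
Completion: T1=11  T2=13  T3=20  T4=32
Waiting = turnaround − burst: T1=0, T2=9, T3=8, T4=13
Total waiting = 0 + 9 + 8 + 13 = 30

30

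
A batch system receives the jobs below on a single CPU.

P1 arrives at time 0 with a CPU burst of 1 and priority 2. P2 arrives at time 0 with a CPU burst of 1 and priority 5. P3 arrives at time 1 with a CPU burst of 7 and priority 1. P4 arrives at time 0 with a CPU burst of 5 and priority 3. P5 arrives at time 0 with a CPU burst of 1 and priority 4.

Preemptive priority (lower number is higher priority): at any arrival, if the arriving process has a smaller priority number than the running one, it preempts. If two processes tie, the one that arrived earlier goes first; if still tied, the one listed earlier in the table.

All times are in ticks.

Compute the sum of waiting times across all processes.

35

Timeline: | P1 0-1 | P3 1-8 | P4 8-13 | P5 13-14 | P2 14-15 |
Completion: P1=1  P2=15  P3=8  P4=13  P5=14
Waiting = turnaround − burst: P1=0, P2=14, P3=0, P4=8, P5=13
Total waiting = 0 + 14 + 0 + 8 + 13 = 35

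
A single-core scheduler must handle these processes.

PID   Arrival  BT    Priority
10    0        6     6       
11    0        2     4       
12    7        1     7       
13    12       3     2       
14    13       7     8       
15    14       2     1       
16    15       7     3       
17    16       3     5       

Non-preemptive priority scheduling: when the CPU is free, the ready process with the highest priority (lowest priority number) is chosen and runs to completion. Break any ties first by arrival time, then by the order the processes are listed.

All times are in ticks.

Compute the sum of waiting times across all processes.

Gantt: | 11 0-2 | 10 2-8 | 12 8-9 | idle 9-12 | 13 12-15 | 15 15-17 | 16 17-24 | 17 24-27 | 14 27-34 |
Completion: 10=8  11=2  12=9  13=15  14=34  15=17  16=24  17=27
Turnaround (C−A): 10=8  11=2  12=2  13=3  14=21  15=3  16=9  17=11
Waiting = turnaround − burst: 10=2, 11=0, 12=1, 13=0, 14=14, 15=1, 16=2, 17=8
Total waiting = 2 + 0 + 1 + 0 + 14 + 1 + 2 + 8 = 28

28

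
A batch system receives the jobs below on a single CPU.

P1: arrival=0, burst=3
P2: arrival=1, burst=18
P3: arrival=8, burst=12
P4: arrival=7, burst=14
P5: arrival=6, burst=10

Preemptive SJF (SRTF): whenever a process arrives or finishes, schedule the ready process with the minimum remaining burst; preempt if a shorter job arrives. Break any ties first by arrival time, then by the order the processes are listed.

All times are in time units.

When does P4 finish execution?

Timeline: | P1 0-3 | P2 3-6 | P5 6-16 | P3 16-28 | P4 28-42 | P2 42-57 |
Completion: P1=3  P2=57  P3=28  P4=42  P5=16

42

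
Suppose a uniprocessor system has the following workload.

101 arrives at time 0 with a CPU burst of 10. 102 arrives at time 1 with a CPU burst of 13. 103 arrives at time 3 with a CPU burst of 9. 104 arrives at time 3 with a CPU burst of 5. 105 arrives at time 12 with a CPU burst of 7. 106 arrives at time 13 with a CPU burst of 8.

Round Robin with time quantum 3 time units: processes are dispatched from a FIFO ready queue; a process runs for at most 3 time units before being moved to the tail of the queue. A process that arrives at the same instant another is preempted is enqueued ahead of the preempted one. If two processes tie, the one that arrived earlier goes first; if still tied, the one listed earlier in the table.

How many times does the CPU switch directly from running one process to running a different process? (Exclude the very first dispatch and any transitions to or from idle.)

Schedule: | 101 0-3 | 102 3-6 | 103 6-9 | 104 9-12 | 101 12-15 | 102 15-18 | 103 18-21 | 105 21-24 | 104 24-26 | 106 26-29 | 101 29-32 | 102 32-35 | 103 35-38 | 105 38-41 | 106 41-44 | 101 44-45 | 102 45-48 | 105 48-49 | 106 49-51 | 102 51-52 |
Completion: 101=45  102=52  103=38  104=26  105=49  106=51
Turnaround (C−A): 101=45  102=51  103=35  104=23  105=37  106=38

19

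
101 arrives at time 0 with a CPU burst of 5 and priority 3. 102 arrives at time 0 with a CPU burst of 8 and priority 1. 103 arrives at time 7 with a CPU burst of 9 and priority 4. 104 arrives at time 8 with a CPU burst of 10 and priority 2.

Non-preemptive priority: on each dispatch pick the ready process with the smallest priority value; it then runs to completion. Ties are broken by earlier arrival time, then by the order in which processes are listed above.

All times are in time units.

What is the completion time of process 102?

Gantt: | 102 0-8 | 104 8-18 | 101 18-23 | 103 23-32 |
Completion: 101=23  102=8  103=32  104=18
Turnaround (C−A): 101=23  102=8  103=25  104=10

8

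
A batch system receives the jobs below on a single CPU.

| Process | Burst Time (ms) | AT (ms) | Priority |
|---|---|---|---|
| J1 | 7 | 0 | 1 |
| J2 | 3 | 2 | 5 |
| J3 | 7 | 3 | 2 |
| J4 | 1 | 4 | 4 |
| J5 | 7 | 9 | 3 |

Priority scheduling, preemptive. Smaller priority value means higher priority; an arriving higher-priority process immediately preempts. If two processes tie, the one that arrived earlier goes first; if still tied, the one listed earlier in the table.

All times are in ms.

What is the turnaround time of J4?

Gantt: | J1 0-7 | J3 7-14 | J5 14-21 | J4 21-22 | J2 22-25 |
Completion: J1=7  J2=25  J3=14  J4=22  J5=21
Turnaround (C−A): J1=7  J2=23  J3=11  J4=18  J5=12
Turnaround(J4) = completion − arrival = 22 − 4 = 18

18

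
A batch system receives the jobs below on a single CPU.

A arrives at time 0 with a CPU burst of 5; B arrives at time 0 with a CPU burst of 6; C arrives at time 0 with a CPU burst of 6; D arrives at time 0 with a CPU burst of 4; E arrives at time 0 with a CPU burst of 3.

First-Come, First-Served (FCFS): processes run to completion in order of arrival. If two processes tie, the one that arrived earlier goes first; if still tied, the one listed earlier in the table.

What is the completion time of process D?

Gantt: | A 0-5 | B 5-11 | C 11-17 | D 17-21 | E 21-24 |
Completion: A=5  B=11  C=17  D=21  E=24
Turnaround (C−A): A=5  B=11  C=17  D=21  E=24

21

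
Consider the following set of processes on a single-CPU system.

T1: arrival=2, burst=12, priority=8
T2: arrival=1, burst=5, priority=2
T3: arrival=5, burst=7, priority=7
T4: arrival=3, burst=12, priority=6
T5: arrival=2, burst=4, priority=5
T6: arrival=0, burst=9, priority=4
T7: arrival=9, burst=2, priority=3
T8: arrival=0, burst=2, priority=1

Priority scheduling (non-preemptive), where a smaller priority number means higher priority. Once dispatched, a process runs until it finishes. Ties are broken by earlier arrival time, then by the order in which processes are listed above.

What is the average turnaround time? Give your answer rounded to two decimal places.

21.38

Timeline: | T8 0-2 | T2 2-7 | T6 7-16 | T7 16-18 | T5 18-22 | T4 22-34 | T3 34-41 | T1 41-53 |
Completion: T1=53  T2=7  T3=41  T4=34  T5=22  T6=16  T7=18  T8=2
Turnaround times: T1=51, T2=6, T3=36, T4=31, T5=20, T6=16, T7=9, T8=2
Average turnaround = (51+6+36+31+20+16+9+2) / 8 = 171/8 = 21.38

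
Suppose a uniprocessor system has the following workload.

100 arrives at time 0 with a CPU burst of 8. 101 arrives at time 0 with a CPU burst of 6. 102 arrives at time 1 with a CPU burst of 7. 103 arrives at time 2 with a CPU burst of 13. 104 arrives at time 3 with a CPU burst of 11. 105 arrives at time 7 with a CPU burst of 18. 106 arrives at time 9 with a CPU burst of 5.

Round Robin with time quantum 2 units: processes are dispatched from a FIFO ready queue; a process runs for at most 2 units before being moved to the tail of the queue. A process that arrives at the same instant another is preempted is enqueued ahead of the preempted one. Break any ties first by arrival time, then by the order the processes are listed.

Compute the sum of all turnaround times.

320

Timeline: | 100 0-2 | 101 2-4 | 102 4-6 | 103 6-8 | 100 8-10 | 104 10-12 | 101 12-14 | 102 14-16 | 105 16-18 | 103 18-20 | 106 20-22 | 100 22-24 | 104 24-26 | 101 26-28 | 102 28-30 | 105 30-32 | 103 32-34 | 106 34-36 | 100 36-38 | 104 38-40 | 102 40-41 | 105 41-43 | 103 43-45 | 106 45-46 | 104 46-48 | 105 48-50 | 103 50-52 | 104 52-54 | 105 54-56 | 103 56-58 | 104 58-59 | 105 59-61 | 103 61-62 | 105 62-68 |
Completion: 100=38  101=28  102=41  103=62  104=59  105=68  106=46
Turnaround (C−A): 100=38  101=28  102=40  103=60  104=56  105=61  106=37
Turnaround = completion − arrival: 100=38, 101=28, 102=40, 103=60, 104=56, 105=61, 106=37
Total turnaround = 38 + 28 + 40 + 60 + 56 + 61 + 37 = 320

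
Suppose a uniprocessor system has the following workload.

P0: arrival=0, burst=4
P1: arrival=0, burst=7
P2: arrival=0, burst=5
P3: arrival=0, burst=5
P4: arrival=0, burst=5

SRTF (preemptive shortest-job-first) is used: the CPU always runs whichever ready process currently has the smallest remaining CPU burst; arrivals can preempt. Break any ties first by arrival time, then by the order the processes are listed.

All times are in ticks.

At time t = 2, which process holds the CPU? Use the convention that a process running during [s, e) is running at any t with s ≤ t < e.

P0

Schedule: | P0 0-4 | P2 4-9 | P3 9-14 | P4 14-19 | P1 19-26 |
Completion: P0=4  P1=26  P2=9  P3=14  P4=19
Turnaround (C−A): P0=4  P1=26  P2=9  P3=14  P4=19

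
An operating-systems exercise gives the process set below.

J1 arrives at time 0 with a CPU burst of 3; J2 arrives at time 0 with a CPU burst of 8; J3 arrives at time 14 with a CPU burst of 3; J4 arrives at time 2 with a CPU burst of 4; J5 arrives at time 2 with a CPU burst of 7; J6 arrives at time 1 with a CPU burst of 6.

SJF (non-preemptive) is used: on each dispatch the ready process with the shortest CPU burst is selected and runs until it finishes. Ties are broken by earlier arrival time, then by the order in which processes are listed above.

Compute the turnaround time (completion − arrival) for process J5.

Schedule: | J1 0-3 | J4 3-7 | J6 7-13 | J5 13-20 | J3 20-23 | J2 23-31 |
Completion: J1=3  J2=31  J3=23  J4=7  J5=20  J6=13
Turnaround (C−A): J1=3  J2=31  J3=9  J4=5  J5=18  J6=12
Turnaround(J5) = completion − arrival = 20 − 2 = 18

18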